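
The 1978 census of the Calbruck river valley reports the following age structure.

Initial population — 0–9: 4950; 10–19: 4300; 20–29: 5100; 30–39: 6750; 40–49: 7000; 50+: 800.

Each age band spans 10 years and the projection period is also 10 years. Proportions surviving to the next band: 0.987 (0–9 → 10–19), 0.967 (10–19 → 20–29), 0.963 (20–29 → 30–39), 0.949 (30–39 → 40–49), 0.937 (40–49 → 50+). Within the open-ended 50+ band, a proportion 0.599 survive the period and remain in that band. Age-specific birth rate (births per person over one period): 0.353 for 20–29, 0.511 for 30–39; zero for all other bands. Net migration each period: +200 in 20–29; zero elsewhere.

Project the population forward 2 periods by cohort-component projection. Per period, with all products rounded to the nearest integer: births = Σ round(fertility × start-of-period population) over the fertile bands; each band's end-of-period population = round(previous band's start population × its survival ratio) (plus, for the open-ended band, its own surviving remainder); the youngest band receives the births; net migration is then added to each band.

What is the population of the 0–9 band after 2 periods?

4048

— Period 1 —
Births: 5100 × 0.353 = 1800, 6750 × 0.511 = 3449 ⇒ total 5249
10–19: 4950 × 0.987 = 4886
20–29: 4300 × 0.967 = 4158
30–39: 5100 × 0.963 = 4911
40–49: 6750 × 0.949 = 6406
50+: 7000 × 0.937 + 800 × 0.599 = 6559 + 479 = 7038
Net migration: 20–29 + 200 → 4358
End of period: [5249, 4886, 4358, 4911, 6406, 7038]
— Period 2 —
Births: 4358 × 0.353 = 1538, 4911 × 0.511 = 2510 ⇒ total 4048
10–19: 5249 × 0.987 = 5181
20–29: 4886 × 0.967 = 4725
30–39: 4358 × 0.963 = 4197
40–49: 4911 × 0.949 = 4661
50+: 6406 × 0.937 + 7038 × 0.599 = 6002 + 4216 = 10218
Net migration: 20–29 + 200 → 4925
End of period: [4048, 5181, 4925, 4197, 4661, 10218]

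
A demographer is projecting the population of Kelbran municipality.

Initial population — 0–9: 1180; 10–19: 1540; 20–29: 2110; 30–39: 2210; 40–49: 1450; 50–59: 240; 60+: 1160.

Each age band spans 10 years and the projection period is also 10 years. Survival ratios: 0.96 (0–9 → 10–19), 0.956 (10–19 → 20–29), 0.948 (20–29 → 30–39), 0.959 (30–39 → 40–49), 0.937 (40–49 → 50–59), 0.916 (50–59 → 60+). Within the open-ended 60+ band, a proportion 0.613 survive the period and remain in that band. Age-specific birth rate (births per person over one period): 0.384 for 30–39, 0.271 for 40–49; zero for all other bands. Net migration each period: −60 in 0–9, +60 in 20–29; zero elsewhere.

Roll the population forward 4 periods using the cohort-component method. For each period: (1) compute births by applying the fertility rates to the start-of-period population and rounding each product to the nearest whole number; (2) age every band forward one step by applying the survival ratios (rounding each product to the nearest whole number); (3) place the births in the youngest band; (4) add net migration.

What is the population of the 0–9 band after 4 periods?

733

Let group 1 be 0–9 through group 7 = 60+.
Period 1.
Births: 2210 × 0.384 = 849, 1450 × 0.271 = 393 — total 1242
Group 2: 1180 × 0.96 = 1133
Group 3: 1540 × 0.956 = 1472
Group 4: 2110 × 0.948 = 2000
Group 5: 2210 × 0.959 = 2119
Group 6: 1450 × 0.937 = 1359
Group 7: 240 × 0.916 + 1160 × 0.613 = 220 + 711 = 931
Net migration: Group 1 − 60 → 1182; Group 3 + 60 → 1532
End of period: [1182, 1133, 1532, 2000, 2119, 1359, 931]
Period 2.
Births: 2000 × 0.384 = 768, 2119 × 0.271 = 574 — total 1342
Group 2: 1182 × 0.96 = 1135
Group 3: 1133 × 0.956 = 1083
Group 4: 1532 × 0.948 = 1452
Group 5: 2000 × 0.959 = 1918
Group 6: 2119 × 0.937 = 1986
Group 7: 1359 × 0.916 + 931 × 0.613 = 1245 + 571 = 1816
Net migration: Group 1 − 60 → 1282; Group 3 + 60 → 1143
End of period: [1282, 1135, 1143, 1452, 1918, 1986, 1816]
Period 3.
Births: 1452 × 0.384 = 558, 1918 × 0.271 = 520 — total 1078
Group 2: 1282 × 0.96 = 1231
Group 3: 1135 × 0.956 = 1085
Group 4: 1143 × 0.948 = 1084
Group 5: 1452 × 0.959 = 1392
Group 6: 1918 × 0.937 = 1797
Group 7: 1986 × 0.916 + 1816 × 0.613 = 1819 + 1113 = 2932
Net migration: Group 1 − 60 → 1018; Group 3 + 60 → 1145
End of period: [1018, 1231, 1145, 1084, 1392, 1797, 2932]
Period 4.
Births: 1084 × 0.384 = 416, 1392 × 0.271 = 377 — total 793
Group 2: 1018 × 0.96 = 977
Group 3: 1231 × 0.956 = 1177
Group 4: 1145 × 0.948 = 1085
Group 5: 1084 × 0.959 = 1040
Group 6: 1392 × 0.937 = 1304
Group 7: 1797 × 0.916 + 2932 × 0.613 = 1646 + 1797 = 3443
Net migration: Group 1 − 60 → 733; Group 3 + 60 → 1237
End of period: [733, 977, 1237, 1085, 1040, 1304, 3443]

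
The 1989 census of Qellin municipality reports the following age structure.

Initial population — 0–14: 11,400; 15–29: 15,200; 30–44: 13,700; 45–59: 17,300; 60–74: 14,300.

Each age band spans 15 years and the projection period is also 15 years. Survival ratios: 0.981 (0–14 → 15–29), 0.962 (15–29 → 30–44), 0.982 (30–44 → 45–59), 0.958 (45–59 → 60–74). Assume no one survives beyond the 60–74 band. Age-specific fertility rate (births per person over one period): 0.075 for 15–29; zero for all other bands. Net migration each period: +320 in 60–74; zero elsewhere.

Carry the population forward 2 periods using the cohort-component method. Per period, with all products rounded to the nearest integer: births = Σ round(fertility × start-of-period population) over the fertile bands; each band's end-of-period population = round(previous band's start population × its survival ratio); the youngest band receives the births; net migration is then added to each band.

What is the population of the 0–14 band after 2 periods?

839

Period 1:
Births: 15200 * 0.075 = 1140
15–29: 11400 * 0.981 = 11183
30–44: 15200 * 0.962 = 14622
45–59: 13700 * 0.982 = 13453
60–74: 17300 * 0.958 = 16573
Net migration: 60–74 + 320 → 16893
End of period: [1140, 11183, 14622, 13453, 16893]
Period 2:
Births: 11183 * 0.075 = 839
15–29: 1140 * 0.981 = 1118
30–44: 11183 * 0.962 = 10758
45–59: 14622 * 0.982 = 14359
60–74: 13453 * 0.958 = 12888
Net migration: 60–74 + 320 → 13208
End of period: [839, 1118, 10758, 14359, 13208]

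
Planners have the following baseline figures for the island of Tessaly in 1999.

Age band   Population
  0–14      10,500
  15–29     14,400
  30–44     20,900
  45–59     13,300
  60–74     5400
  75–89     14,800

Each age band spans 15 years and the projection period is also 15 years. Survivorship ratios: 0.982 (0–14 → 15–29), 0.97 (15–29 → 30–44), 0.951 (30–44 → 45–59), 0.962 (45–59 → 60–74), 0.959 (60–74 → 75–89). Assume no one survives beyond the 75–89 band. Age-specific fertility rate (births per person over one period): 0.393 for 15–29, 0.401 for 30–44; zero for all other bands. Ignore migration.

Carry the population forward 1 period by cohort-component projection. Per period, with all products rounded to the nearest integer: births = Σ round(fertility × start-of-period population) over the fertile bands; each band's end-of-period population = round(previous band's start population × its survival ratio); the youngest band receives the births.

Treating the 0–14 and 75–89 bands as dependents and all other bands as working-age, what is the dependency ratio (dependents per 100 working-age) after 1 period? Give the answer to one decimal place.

(Bands numbered youngest = 1 to oldest = 6.)
After projecting period 1:
Births: 14400 × 0.393 = 5659 ; 20900 × 0.401 = 8381 ⇒ total 14040
Band 2: 10500 × 0.982 = 10311
Band 3: 14400 × 0.97 = 13968
Band 4: 20900 × 0.951 = 19876
Band 5: 13300 × 0.962 = 12795
Band 6: 5400 × 0.959 = 5179
Giving 14040 / 10311 / 13968 / 19876 / 12795 / 5179.
Dependents (band 0–14 + band 75–89) = 14040 + 5179 = 19219; working-age = 56950; ratio = 19219/56950 × 100 = 33.7

33.7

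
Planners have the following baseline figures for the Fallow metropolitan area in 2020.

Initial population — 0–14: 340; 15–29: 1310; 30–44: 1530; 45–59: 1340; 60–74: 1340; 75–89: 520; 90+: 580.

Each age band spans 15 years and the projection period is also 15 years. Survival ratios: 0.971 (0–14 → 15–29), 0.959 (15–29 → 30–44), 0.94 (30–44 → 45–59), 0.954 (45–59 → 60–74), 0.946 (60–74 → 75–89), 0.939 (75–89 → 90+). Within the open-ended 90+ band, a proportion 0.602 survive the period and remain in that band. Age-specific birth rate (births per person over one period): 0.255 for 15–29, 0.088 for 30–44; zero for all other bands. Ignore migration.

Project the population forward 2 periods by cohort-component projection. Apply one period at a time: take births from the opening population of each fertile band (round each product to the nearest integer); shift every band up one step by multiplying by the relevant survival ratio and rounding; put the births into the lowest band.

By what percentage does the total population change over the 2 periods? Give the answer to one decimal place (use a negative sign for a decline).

Numbering the bands 1..7 from youngest to oldest:
After projecting period 1:
Births: 1310 * 0.255 = 334  |  1530 * 0.088 = 135 — total 469
Band 2: 340 * 0.971 = 330
Band 3: 1310 * 0.959 = 1256
Band 4: 1530 * 0.94 = 1438
Band 5: 1340 * 0.954 = 1278
Band 6: 1340 * 0.946 = 1268
Band 7: 520 * 0.939 + 580 * 0.602 = 488 + 349 = 837
Giving 469 / 330 / 1256 / 1438 / 1278 / 1268 / 837.
After projecting period 2:
Births: 330 * 0.255 = 84  |  1256 * 0.088 = 111 — total 195
Band 2: 469 * 0.971 = 455
Band 3: 330 * 0.959 = 316
Band 4: 1256 * 0.94 = 1181
Band 5: 1438 * 0.954 = 1372
Band 6: 1278 * 0.946 = 1209
Band 7: 1268 * 0.939 + 837 * 0.602 = 1191 + 504 = 1695
Giving 195 / 455 / 316 / 1181 / 1372 / 1209 / 1695.
Total: 6960 → 6423; change = -537; percentage change = -7.7%

-7.7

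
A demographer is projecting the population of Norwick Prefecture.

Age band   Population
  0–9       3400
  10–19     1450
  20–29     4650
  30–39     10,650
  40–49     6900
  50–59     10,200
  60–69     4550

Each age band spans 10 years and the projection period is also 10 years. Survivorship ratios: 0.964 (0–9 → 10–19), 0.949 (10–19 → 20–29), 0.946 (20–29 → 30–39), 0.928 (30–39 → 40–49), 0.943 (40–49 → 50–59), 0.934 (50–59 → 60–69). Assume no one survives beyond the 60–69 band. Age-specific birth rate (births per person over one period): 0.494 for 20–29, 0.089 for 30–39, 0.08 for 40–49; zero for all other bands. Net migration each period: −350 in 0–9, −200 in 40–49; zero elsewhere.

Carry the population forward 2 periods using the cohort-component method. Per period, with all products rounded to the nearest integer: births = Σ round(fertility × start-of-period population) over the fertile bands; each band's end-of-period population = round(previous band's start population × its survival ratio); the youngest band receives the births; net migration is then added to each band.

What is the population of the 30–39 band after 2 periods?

1302

Period 1.
Births: 4650 × 0.494 = 2297 ; 10650 × 0.089 = 948 ; 6900 × 0.08 = 552 → 3797
10–19: 3400 × 0.964 = 3278
20–29: 1450 × 0.949 = 1376
30–39: 4650 × 0.946 = 4399
40–49: 10650 × 0.928 = 9883
50–59: 6900 × 0.943 = 6507
60–69: 10200 × 0.934 = 9527
Net migration: 0–9 − 350 → 3447; 40–49 − 200 → 9683
Giving 3447 / 3278 / 1376 / 4399 / 9683 / 6507 / 9527.
Period 2.
Births: 1376 × 0.494 = 680 ; 4399 × 0.089 = 392 ; 9683 × 0.08 = 775 → 1847
10–19: 3447 × 0.964 = 3323
20–29: 3278 × 0.949 = 3111
30–39: 1376 × 0.946 = 1302
40–49: 4399 × 0.928 = 4082
50–59: 9683 × 0.943 = 9131
60–69: 6507 × 0.934 = 6078
Net migration: 0–9 − 350 → 1497; 40–49 − 200 → 3882
Giving 1497 / 3323 / 3111 / 1302 / 3882 / 9131 / 6078.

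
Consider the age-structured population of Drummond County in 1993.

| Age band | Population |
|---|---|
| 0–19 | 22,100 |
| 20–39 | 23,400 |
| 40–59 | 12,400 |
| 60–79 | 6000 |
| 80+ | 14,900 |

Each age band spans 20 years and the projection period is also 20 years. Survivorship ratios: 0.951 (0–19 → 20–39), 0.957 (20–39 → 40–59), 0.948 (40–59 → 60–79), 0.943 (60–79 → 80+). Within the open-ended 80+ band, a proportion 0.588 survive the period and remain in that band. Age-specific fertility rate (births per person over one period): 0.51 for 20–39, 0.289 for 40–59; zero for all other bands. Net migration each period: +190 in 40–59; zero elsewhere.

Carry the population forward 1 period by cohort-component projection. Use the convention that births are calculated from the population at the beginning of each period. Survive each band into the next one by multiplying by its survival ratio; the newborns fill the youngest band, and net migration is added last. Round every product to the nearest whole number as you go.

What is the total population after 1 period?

85293

— Period 1 —
Births: 23400 × 0.51 = 11934 ; 12400 × 0.289 = 3584 → 15518
20–39: 22100 × 0.951 = 21017
40–59: 23400 × 0.957 = 22394
60–79: 12400 × 0.948 = 11755
80+: 6000 × 0.943 + 14900 × 0.588 = 5658 + 8761 = 14419
Net migration: 40–59 + 190 → 22584
End of period: [15518, 21017, 22584, 11755, 14419]
Total after period 1: 15518 + 21017 + 22584 + 11755 + 14419 = 85293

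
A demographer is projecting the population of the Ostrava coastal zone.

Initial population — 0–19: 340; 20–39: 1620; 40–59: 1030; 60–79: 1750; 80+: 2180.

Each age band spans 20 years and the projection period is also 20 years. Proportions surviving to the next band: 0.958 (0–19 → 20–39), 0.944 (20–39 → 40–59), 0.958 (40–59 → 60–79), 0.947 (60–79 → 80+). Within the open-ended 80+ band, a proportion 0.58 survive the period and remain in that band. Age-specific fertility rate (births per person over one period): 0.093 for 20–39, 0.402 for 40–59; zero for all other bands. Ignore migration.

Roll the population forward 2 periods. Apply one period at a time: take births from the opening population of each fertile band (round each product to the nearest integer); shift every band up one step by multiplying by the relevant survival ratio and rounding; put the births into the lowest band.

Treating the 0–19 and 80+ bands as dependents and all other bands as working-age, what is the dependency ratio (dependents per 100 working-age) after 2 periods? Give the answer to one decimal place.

(Groups numbered youngest = 1 to oldest = 5.)
Period 1.
Births: 1620 × 0.093 = 151, 1030 × 0.402 = 414 → 565
Group 2: 340 × 0.958 = 326
Group 3: 1620 × 0.944 = 1529
Group 4: 1030 × 0.958 = 987
Group 5: 1750 × 0.947 + 2180 × 0.58 = 1657 + 1264 = 2921
End of period: [565, 326, 1529, 987, 2921]
Period 2.
Births: 326 × 0.093 = 30, 1529 × 0.402 = 615 → 645
Group 2: 565 × 0.958 = 541
Group 3: 326 × 0.944 = 308
Group 4: 1529 × 0.958 = 1465
Group 5: 987 × 0.947 + 2921 × 0.58 = 935 + 1694 = 2629
End of period: [645, 541, 308, 1465, 2629]
Dependents (band 0–19 + band 80+) = 645 + 2629 = 3274; working-age = 2314; ratio = 3274/2314 × 100 = 141.5

141.5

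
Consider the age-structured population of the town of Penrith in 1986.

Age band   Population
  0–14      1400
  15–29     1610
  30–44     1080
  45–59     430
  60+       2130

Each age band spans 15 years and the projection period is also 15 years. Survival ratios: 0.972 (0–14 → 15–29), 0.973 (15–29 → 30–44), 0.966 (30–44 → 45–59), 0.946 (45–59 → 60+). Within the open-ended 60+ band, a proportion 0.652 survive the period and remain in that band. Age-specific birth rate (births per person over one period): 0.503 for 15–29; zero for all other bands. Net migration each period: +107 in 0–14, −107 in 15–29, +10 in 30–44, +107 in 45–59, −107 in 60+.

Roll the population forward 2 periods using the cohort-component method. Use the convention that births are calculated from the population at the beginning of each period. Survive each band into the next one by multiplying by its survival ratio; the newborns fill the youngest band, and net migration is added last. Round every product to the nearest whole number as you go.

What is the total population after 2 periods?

Call the groups 1 to 5, youngest first.
[period 1]
Births: 1610 × 0.503 = 810
Group 2: 1400 × 0.972 = 1361
Group 3: 1610 × 0.973 = 1567
Group 4: 1080 × 0.966 = 1043
Group 5: 430 × 0.946 + 2130 × 0.652 = 407 + 1389 = 1796
Net migration: Group 1 + 107 → 917; Group 2 − 107 → 1254; Group 3 + 10 → 1577; Group 4 + 107 → 1150; Group 5 − 107 → 1689
→ [917, 1254, 1577, 1150, 1689]
[period 2]
Births: 1254 × 0.503 = 631
Group 2: 917 × 0.972 = 891
Group 3: 1254 × 0.973 = 1220
Group 4: 1577 × 0.966 = 1523
Group 5: 1150 × 0.946 + 1689 × 0.652 = 1088 + 1101 = 2189
Net migration: Group 1 + 107 → 738; Group 2 − 107 → 784; Group 3 + 10 → 1230; Group 4 + 107 → 1630; Group 5 − 107 → 2082
→ [738, 784, 1230, 1630, 2082]
Total after period 2: 738 + 784 + 1230 + 1630 + 2082 = 6464

6464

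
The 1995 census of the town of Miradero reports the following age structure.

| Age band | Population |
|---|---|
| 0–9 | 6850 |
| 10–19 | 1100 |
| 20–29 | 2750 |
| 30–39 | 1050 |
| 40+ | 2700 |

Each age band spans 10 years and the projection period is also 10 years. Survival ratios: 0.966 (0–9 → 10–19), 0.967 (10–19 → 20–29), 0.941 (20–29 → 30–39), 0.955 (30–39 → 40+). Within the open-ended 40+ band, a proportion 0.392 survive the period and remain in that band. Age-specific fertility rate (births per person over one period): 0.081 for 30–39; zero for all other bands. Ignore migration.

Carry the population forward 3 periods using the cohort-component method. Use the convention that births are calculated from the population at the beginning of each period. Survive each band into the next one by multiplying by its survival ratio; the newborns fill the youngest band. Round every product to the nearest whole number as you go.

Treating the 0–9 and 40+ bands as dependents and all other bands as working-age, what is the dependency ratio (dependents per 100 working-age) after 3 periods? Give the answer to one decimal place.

36.9

Period 1:
Births: 1050 * 0.081 = 85
10–19: 6850 * 0.966 = 6617
20–29: 1100 * 0.967 = 1064
30–39: 2750 * 0.941 = 2588
40+: 1050 * 0.955 + 2700 * 0.392 = 1003 + 1058 = 2061
→ [85, 6617, 1064, 2588, 2061]
Period 2:
Births: 2588 * 0.081 = 210
10–19: 85 * 0.966 = 82
20–29: 6617 * 0.967 = 6399
30–39: 1064 * 0.941 = 1001
40+: 2588 * 0.955 + 2061 * 0.392 = 2472 + 808 = 3280
→ [210, 82, 6399, 1001, 3280]
Period 3:
Births: 1001 * 0.081 = 81
10–19: 210 * 0.966 = 203
20–29: 82 * 0.967 = 79
30–39: 6399 * 0.941 = 6021
40+: 1001 * 0.955 + 3280 * 0.392 = 956 + 1286 = 2242
→ [81, 203, 79, 6021, 2242]
Dependents (band 0–9 + band 40+) = 81 + 2242 = 2323; working-age = 6303; ratio = 2323/6303 × 100 = 36.9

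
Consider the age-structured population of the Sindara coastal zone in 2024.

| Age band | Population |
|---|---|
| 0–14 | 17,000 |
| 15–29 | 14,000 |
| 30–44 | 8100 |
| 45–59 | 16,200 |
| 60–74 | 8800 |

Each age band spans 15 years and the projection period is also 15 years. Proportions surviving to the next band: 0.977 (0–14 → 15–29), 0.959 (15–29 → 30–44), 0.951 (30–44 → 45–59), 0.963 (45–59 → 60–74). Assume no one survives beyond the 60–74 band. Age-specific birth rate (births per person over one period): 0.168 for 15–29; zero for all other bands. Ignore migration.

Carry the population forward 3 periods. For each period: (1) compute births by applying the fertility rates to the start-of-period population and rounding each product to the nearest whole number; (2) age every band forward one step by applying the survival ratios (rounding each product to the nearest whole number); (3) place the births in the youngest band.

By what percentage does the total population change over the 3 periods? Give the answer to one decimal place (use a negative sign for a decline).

-48.9

Call the bands 1 to 5, youngest first.
— Period 1 —
Births: 14000 × 0.168 = 2352
Band 2: 17000 × 0.977 = 16609
Band 3: 14000 × 0.959 = 13426
Band 4: 8100 × 0.951 = 7703
Band 5: 16200 × 0.963 = 15601
Giving 2352 / 16609 / 13426 / 7703 / 15601.
— Period 2 —
Births: 16609 × 0.168 = 2790
Band 2: 2352 × 0.977 = 2298
Band 3: 16609 × 0.959 = 15928
Band 4: 13426 × 0.951 = 12768
Band 5: 7703 × 0.963 = 7418
Giving 2790 / 2298 / 15928 / 12768 / 7418.
— Period 3 —
Births: 2298 × 0.168 = 386
Band 2: 2790 × 0.977 = 2726
Band 3: 2298 × 0.959 = 2204
Band 4: 15928 × 0.951 = 15148
Band 5: 12768 × 0.963 = 12296
Giving 386 / 2726 / 2204 / 15148 / 12296.
Total: 64100 → 32760; change = -31340; percentage change = -48.9%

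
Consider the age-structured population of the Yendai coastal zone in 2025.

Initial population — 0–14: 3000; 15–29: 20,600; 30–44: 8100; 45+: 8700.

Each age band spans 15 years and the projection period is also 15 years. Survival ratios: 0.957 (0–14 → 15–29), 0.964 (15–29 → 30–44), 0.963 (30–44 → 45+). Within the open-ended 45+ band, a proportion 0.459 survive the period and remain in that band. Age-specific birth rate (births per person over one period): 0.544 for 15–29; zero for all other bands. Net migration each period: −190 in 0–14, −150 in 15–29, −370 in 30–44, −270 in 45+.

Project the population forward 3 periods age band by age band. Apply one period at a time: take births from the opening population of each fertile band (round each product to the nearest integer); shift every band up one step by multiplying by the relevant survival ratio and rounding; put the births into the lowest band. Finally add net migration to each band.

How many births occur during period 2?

[period 1]
Births: 20600 * 0.544 = 11206
15–29: 3000 * 0.957 = 2871
30–44: 20600 * 0.964 = 19858
45+: 8100 * 0.963 + 8700 * 0.459 = 7800 + 3993 = 11793
Net migration: 0–14 − 190 → 11016; 15–29 − 150 → 2721; 30–44 − 370 → 19488; 45+ − 270 → 11523
→ [11016, 2721, 19488, 11523]
[period 2]
Births: 2721 * 0.544 = 1480
15–29: 11016 * 0.957 = 10542
30–44: 2721 * 0.964 = 2623
45+: 19488 * 0.963 + 11523 * 0.459 = 18767 + 5289 = 24056
Net migration: 0–14 − 190 → 1290; 15–29 − 150 → 10392; 30–44 − 370 → 2253; 45+ − 270 → 23786
→ [1290, 10392, 2253, 23786]

1480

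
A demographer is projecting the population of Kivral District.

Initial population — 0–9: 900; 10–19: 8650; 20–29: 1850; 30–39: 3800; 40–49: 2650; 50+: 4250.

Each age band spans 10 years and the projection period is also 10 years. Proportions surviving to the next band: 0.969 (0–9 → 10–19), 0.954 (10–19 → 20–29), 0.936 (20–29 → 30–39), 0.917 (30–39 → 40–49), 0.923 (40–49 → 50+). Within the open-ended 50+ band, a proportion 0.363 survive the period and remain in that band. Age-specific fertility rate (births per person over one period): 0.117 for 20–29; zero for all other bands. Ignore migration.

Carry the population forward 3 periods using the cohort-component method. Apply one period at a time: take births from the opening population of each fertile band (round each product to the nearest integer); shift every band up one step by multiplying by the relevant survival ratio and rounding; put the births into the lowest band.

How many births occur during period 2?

965

After projecting period 1:
Births: 1850 * 0.117 = 216
10–19: 900 * 0.969 = 872
20–29: 8650 * 0.954 = 8252
30–39: 1850 * 0.936 = 1732
40–49: 3800 * 0.917 = 3485
50+: 2650 * 0.923 + 4250 * 0.363 = 2446 + 1543 = 3989
Population now: 0–9=216, 10–19=872, 20–29=8252, 30–39=1732, 40–49=3485, 50+=3989
After projecting period 2:
Births: 8252 * 0.117 = 965
10–19: 216 * 0.969 = 209
20–29: 872 * 0.954 = 832
30–39: 8252 * 0.936 = 7724
40–49: 1732 * 0.917 = 1588
50+: 3485 * 0.923 + 3989 * 0.363 = 3217 + 1448 = 4665
Population now: 0–9=965, 10–19=209, 20–29=832, 30–39=7724, 40–49=1588, 50+=4665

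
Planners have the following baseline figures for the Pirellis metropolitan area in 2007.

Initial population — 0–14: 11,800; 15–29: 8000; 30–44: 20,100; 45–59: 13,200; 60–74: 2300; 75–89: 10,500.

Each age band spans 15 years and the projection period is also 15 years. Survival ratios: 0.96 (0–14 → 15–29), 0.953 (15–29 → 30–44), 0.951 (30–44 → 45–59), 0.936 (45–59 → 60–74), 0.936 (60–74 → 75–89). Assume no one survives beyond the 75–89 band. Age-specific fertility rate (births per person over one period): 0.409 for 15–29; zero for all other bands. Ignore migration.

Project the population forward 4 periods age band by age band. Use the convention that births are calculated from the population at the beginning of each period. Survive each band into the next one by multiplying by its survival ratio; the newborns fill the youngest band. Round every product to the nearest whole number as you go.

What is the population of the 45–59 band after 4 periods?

— Period 1 —
Births: 8000 × 0.409 = 3272
15–29: 11800 × 0.96 = 11328
30–44: 8000 × 0.953 = 7624
45–59: 20100 × 0.951 = 19115
60–74: 13200 × 0.936 = 12355
75–89: 2300 × 0.936 = 2153
→ [3272, 11328, 7624, 19115, 12355, 2153]
— Period 2 —
Births: 11328 × 0.409 = 4633
15–29: 3272 × 0.96 = 3141
30–44: 11328 × 0.953 = 10796
45–59: 7624 × 0.951 = 7250
60–74: 19115 × 0.936 = 17892
75–89: 12355 × 0.936 = 11564
→ [4633, 3141, 10796, 7250, 17892, 11564]
— Period 3 —
Births: 3141 × 0.409 = 1285
15–29: 4633 × 0.96 = 4448
30–44: 3141 × 0.953 = 2993
45–59: 10796 × 0.951 = 10267
60–74: 7250 × 0.936 = 6786
75–89: 17892 × 0.936 = 16747
→ [1285, 4448, 2993, 10267, 6786, 16747]
— Period 4 —
Births: 4448 × 0.409 = 1819
15–29: 1285 × 0.96 = 1234
30–44: 4448 × 0.953 = 4239
45–59: 2993 × 0.951 = 2846
60–74: 10267 × 0.936 = 9610
75–89: 6786 × 0.936 = 6352
→ [1819, 1234, 4239, 2846, 9610, 6352]

2846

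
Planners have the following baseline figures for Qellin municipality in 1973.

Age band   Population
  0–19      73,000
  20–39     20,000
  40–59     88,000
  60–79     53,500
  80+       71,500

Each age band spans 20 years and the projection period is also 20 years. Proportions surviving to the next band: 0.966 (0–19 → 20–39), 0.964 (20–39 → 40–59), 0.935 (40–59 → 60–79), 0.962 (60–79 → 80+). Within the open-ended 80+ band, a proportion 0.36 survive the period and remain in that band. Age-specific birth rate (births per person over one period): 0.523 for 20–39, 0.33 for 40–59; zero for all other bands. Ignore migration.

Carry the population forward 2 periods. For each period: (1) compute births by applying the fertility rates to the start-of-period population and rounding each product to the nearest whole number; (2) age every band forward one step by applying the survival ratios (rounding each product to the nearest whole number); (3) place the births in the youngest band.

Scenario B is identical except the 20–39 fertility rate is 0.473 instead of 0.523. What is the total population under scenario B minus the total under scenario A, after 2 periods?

Let band 1 be 0–19 through band 5 = 80+.
[period 1]
Births: 20000 × 0.523 = 10460 ; 88000 × 0.33 = 29040 ⇒ total 39500
Band 2: 73000 × 0.966 = 70518
Band 3: 20000 × 0.964 = 19280
Band 4: 88000 × 0.935 = 82280
Band 5: 53500 × 0.962 + 71500 × 0.36 = 51467 + 25740 = 77207
Giving 39500 / 70518 / 19280 / 82280 / 77207.
[period 2]
Births: 70518 × 0.523 = 36881 ; 19280 × 0.33 = 6362 ⇒ total 43243
Band 2: 39500 × 0.966 = 38157
Band 3: 70518 × 0.964 = 67979
Band 4: 19280 × 0.935 = 18027
Band 5: 82280 × 0.962 + 77207 × 0.36 = 79153 + 27795 = 106948
Giving 43243 / 38157 / 67979 / 18027 / 106948.
Scenario A total after 2 periods: 274354
Scenario B projection —
[period 1]
Births: 20000 × 0.473 = 9460 ; 88000 × 0.33 = 29040 ⇒ total 38500
Band 2: 73000 × 0.966 = 70518
Band 3: 20000 × 0.964 = 19280
Band 4: 88000 × 0.935 = 82280
Band 5: 53500 × 0.962 + 71500 × 0.36 = 51467 + 25740 = 77207
Giving 38500 / 70518 / 19280 / 82280 / 77207.
[period 2]
Births: 70518 × 0.473 = 33355 ; 19280 × 0.33 = 6362 ⇒ total 39717
Band 2: 38500 × 0.966 = 37191
Band 3: 70518 × 0.964 = 67979
Band 4: 19280 × 0.935 = 18027
Band 5: 82280 × 0.962 + 77207 × 0.36 = 79153 + 27795 = 106948
Giving 39717 / 37191 / 67979 / 18027 / 106948.
Scenario B total after 2 periods: 269862
Difference B − A = 269862 − 274354 = -4492

-4492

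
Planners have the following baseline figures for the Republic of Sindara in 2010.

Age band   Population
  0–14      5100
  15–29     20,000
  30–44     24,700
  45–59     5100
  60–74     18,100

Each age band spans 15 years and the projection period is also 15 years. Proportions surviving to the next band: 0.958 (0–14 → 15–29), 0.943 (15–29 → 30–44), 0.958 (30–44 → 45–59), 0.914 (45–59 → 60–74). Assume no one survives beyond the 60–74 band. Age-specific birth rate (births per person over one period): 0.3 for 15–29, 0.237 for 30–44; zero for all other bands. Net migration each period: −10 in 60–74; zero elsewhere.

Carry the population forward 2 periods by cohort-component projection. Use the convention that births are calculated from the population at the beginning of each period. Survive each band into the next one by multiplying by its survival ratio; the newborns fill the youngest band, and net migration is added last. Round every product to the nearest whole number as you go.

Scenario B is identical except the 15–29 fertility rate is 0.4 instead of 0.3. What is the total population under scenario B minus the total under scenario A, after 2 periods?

2404

Call the groups 1 to 5, youngest first.
Period 1.
Births: 20000 × 0.3 = 6000  |  24700 × 0.237 = 5854 → total 11854
Group 2: 5100 × 0.958 = 4886
Group 3: 20000 × 0.943 = 18860
Group 4: 24700 × 0.958 = 23663
Group 5: 5100 × 0.914 = 4661
Net migration: Group 5 − 10 → 4651
Giving 11854 / 4886 / 18860 / 23663 / 4651.
Period 2.
Births: 4886 × 0.3 = 1466  |  18860 × 0.237 = 4470 → total 5936
Group 2: 11854 × 0.958 = 11356
Group 3: 4886 × 0.943 = 4607
Group 4: 18860 × 0.958 = 18068
Group 5: 23663 × 0.914 = 21628
Net migration: Group 5 − 10 → 21618
Giving 5936 / 11356 / 4607 / 18068 / 21618.
Scenario A total after 2 periods: 61585
Scenario B projection —
Period 1.
Births: 20000 × 0.4 = 8000  |  24700 × 0.237 = 5854 → total 13854
Group 2: 5100 × 0.958 = 4886
Group 3: 20000 × 0.943 = 18860
Group 4: 24700 × 0.958 = 23663
Group 5: 5100 × 0.914 = 4661
Net migration: Group 5 − 10 → 4651
Giving 13854 / 4886 / 18860 / 23663 / 4651.
Period 2.
Births: 4886 × 0.4 = 1954  |  18860 × 0.237 = 4470 → total 6424
Group 2: 13854 × 0.958 = 13272
Group 3: 4886 × 0.943 = 4607
Group 4: 18860 × 0.958 = 18068
Group 5: 23663 × 0.914 = 21628
Net migration: Group 5 − 10 → 21618
Giving 6424 / 13272 / 4607 / 18068 / 21618.
Scenario B total after 2 periods: 63989
Difference B − A = 63989 − 61585 = 2404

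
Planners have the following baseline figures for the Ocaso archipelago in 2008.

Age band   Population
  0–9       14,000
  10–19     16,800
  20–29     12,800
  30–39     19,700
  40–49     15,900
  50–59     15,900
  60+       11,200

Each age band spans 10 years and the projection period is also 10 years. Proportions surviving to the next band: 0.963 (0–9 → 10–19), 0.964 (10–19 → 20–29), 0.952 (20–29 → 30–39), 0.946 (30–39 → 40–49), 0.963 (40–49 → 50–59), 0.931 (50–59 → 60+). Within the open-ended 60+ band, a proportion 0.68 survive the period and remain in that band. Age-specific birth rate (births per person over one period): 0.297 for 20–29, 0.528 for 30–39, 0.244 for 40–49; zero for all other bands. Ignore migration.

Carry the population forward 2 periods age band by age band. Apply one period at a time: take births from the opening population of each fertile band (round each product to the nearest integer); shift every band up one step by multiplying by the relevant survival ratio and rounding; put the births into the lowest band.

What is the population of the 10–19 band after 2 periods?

17415

Let group 1 be 0–9 through group 7 = 60+.
After projecting period 1:
Births: 12800 × 0.297 = 3802  |  19700 × 0.528 = 10402  |  15900 × 0.244 = 3880 → 18084
Group 2: 14000 × 0.963 = 13482
Group 3: 16800 × 0.964 = 16195
Group 4: 12800 × 0.952 = 12186
Group 5: 19700 × 0.946 = 18636
Group 6: 15900 × 0.963 = 15312
Group 7: 15900 × 0.931 + 11200 × 0.68 = 14803 + 7616 = 22419
Giving 18084 / 13482 / 16195 / 12186 / 18636 / 15312 / 22419.
After projecting period 2:
Births: 16195 × 0.297 = 4810  |  12186 × 0.528 = 6434  |  18636 × 0.244 = 4547 → 15791
Group 2: 18084 × 0.963 = 17415
Group 3: 13482 × 0.964 = 12997
Group 4: 16195 × 0.952 = 15418
Group 5: 12186 × 0.946 = 11528
Group 6: 18636 × 0.963 = 17946
Group 7: 15312 × 0.931 + 22419 × 0.68 = 14255 + 15245 = 29500
Giving 15791 / 17415 / 12997 / 15418 / 11528 / 17946 / 29500.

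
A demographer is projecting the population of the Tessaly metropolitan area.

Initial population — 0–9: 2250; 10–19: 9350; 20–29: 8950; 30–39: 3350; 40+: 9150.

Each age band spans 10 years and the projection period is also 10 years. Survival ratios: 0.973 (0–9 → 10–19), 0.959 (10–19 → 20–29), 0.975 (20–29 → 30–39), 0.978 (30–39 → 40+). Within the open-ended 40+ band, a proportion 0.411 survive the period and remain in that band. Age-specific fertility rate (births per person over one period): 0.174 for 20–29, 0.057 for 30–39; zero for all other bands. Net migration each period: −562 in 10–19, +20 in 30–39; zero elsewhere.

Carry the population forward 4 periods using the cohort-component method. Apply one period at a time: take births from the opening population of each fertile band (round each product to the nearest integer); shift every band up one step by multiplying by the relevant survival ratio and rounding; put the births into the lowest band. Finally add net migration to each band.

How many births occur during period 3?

Let band 1 be 0–9 through band 5 = 40+.
— Period 1 —
Births: 8950 × 0.174 = 1557, 3350 × 0.057 = 191 ⇒ total 1748
Band 2: 2250 × 0.973 = 2189
Band 3: 9350 × 0.959 = 8967
Band 4: 8950 × 0.975 = 8726
Band 5: 3350 × 0.978 + 9150 × 0.411 = 3276 + 3761 = 7037
Net migration: Band 2 − 562 → 1627; Band 4 + 20 → 8746
Giving 1748 / 1627 / 8967 / 8746 / 7037.
— Period 2 —
Births: 8967 × 0.174 = 1560, 8746 × 0.057 = 499 ⇒ total 2059
Band 2: 1748 × 0.973 = 1701
Band 3: 1627 × 0.959 = 1560
Band 4: 8967 × 0.975 = 8743
Band 5: 8746 × 0.978 + 7037 × 0.411 = 8554 + 2892 = 11446
Net migration: Band 2 − 562 → 1139; Band 4 + 20 → 8763
Giving 2059 / 1139 / 1560 / 8763 / 11446.
— Period 3 —
Births: 1560 × 0.174 = 271, 8763 × 0.057 = 499 ⇒ total 770
Band 2: 2059 × 0.973 = 2003
Band 3: 1139 × 0.959 = 1092
Band 4: 1560 × 0.975 = 1521
Band 5: 8763 × 0.978 + 11446 × 0.411 = 8570 + 4704 = 13274
Net migration: Band 2 − 562 → 1441; Band 4 + 20 → 1541
Giving 770 / 1441 / 1092 / 1541 / 13274.

770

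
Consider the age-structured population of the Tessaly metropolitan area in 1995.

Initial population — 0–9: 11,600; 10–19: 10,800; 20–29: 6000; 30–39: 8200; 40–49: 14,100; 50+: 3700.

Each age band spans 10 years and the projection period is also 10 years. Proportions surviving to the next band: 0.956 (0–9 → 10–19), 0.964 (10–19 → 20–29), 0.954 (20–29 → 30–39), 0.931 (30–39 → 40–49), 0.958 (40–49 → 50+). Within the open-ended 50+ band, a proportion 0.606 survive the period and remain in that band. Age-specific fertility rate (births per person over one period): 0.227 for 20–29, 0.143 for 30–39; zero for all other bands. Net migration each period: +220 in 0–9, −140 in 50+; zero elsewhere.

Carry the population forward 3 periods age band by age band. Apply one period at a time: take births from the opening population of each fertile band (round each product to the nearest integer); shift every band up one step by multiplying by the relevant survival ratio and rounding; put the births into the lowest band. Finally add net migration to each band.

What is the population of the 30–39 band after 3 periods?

Call the groups 1 to 6, youngest first.
After projecting period 1:
Births: 6000 × 0.227 = 1362 ; 8200 × 0.143 = 1173 → 2535
Group 2: 11600 × 0.956 = 11090
Group 3: 10800 × 0.964 = 10411
Group 4: 6000 × 0.954 = 5724
Group 5: 8200 × 0.931 = 7634
Group 6: 14100 × 0.958 + 3700 × 0.606 = 13508 + 2242 = 15750
Net migration: Group 1 + 220 → 2755; Group 6 − 140 → 15610
→ [2755, 11090, 10411, 5724, 7634, 15610]
After projecting period 2:
Births: 10411 × 0.227 = 2363 ; 5724 × 0.143 = 819 → 3182
Group 2: 2755 × 0.956 = 2634
Group 3: 11090 × 0.964 = 10691
Group 4: 10411 × 0.954 = 9932
Group 5: 5724 × 0.931 = 5329
Group 6: 7634 × 0.958 + 15610 × 0.606 = 7313 + 9460 = 16773
Net migration: Group 1 + 220 → 3402; Group 6 − 140 → 16633
→ [3402, 2634, 10691, 9932, 5329, 16633]
After projecting period 3:
Births: 10691 × 0.227 = 2427 ; 9932 × 0.143 = 1420 → 3847
Group 2: 3402 × 0.956 = 3252
Group 3: 2634 × 0.964 = 2539
Group 4: 10691 × 0.954 = 10199
Group 5: 9932 × 0.931 = 9247
Group 6: 5329 × 0.958 + 16633 × 0.606 = 5105 + 10080 = 15185
Net migration: Group 1 + 220 → 4067; Group 6 − 140 → 15045
→ [4067, 3252, 2539, 10199, 9247, 15045]

10199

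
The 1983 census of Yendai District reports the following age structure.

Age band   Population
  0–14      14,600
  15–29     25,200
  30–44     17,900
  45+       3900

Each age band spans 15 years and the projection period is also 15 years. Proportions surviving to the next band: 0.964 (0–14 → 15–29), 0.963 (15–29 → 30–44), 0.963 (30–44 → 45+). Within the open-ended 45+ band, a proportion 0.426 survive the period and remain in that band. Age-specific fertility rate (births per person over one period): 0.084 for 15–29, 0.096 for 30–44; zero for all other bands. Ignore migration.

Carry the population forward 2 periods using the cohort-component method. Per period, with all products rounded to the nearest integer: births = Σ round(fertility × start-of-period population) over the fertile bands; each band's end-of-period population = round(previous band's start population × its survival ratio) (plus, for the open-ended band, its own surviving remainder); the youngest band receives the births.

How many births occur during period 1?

Call the groups 1 to 4, youngest first.
After projecting period 1:
Births: 25200 × 0.084 = 2117 ; 17900 × 0.096 = 1718 → 3835
Group 2: 14600 × 0.964 = 14074
Group 3: 25200 × 0.963 = 24268
Group 4: 17900 × 0.963 + 3900 × 0.426 = 17238 + 1661 = 18899
Giving 3835 / 14074 / 24268 / 18899.

3835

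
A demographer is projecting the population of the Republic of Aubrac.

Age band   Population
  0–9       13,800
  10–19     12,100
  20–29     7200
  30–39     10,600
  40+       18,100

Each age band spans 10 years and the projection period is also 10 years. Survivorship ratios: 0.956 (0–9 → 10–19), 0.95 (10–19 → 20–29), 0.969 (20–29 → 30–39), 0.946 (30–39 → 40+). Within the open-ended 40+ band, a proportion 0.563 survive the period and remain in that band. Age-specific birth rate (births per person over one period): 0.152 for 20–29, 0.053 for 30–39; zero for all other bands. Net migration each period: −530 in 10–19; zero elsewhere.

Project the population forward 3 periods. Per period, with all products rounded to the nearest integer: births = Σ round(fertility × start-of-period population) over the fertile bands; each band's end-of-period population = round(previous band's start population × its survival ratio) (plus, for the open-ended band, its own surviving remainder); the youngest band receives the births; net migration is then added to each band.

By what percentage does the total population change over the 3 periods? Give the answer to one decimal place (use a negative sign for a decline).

-39.8

(Groups numbered youngest = 1 to oldest = 5.)
[period 1]
Births: 7200 × 0.152 = 1094  |  10600 × 0.053 = 562 → total 1656
Group 2: 13800 × 0.956 = 13193
Group 3: 12100 × 0.95 = 11495
Group 4: 7200 × 0.969 = 6977
Group 5: 10600 × 0.946 + 18100 × 0.563 = 10028 + 10190 = 20218
Net migration: Group 2 − 530 → 12663
Population now: 0–9=1656, 10–19=12663, 20–29=11495, 30–39=6977, 40+=20218
[period 2]
Births: 11495 × 0.152 = 1747  |  6977 × 0.053 = 370 → total 2117
Group 2: 1656 × 0.956 = 1583
Group 3: 12663 × 0.95 = 12030
Group 4: 11495 × 0.969 = 11139
Group 5: 6977 × 0.946 + 20218 × 0.563 = 6600 + 11383 = 17983
Net migration: Group 2 − 530 → 1053
Population now: 0–9=2117, 10–19=1053, 20–29=12030, 30–39=11139, 40+=17983
[period 3]
Births: 12030 × 0.152 = 1829  |  11139 × 0.053 = 590 → total 2419
Group 2: 2117 × 0.956 = 2024
Group 3: 1053 × 0.95 = 1000
Group 4: 12030 × 0.969 = 11657
Group 5: 11139 × 0.946 + 17983 × 0.563 = 10537 + 10124 = 20661
Net migration: Group 2 − 530 → 1494
Population now: 0–9=2419, 10–19=1494, 20–29=1000, 30–39=11657, 40+=20661
Total: 61800 → 37231; change = -24569; percentage change = -39.8%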